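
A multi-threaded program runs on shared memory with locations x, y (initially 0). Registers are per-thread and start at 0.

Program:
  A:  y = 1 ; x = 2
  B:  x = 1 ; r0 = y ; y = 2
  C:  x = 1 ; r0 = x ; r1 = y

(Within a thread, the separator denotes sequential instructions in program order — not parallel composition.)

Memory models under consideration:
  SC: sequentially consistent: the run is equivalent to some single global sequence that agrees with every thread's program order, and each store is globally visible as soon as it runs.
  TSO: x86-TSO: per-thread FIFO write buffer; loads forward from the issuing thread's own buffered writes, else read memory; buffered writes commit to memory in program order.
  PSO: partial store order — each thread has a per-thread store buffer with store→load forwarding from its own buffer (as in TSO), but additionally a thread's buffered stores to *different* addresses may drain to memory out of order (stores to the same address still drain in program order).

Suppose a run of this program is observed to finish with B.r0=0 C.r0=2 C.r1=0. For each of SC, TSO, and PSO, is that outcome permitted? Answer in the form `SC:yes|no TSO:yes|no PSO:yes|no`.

SC:no TSO:no PSO:yes

outcome vector order: (B.r0,C.r0,C.r1)
[SC] allowed = {0/1/0, 0/1/1, 0/1/2, 0/2/1, 0/2/2, 1/1/0, 1/1/1, 1/1/2, 1/2/1, 1/2/2}
[TSO] allowed = {0/1/0, 0/1/1, 0/1/2, 0/2/1, 0/2/2, 1/1/0, 1/1/1, 1/1/2, 1/2/1, 1/2/2}
[PSO] allowed = {0/1/0, 0/1/1, 0/1/2, 0/2/0, 0/2/1, 0/2/2, 1/1/0, 1/1/1, 1/1/2, 1/2/0, 1/2/1, 1/2/2}
target 0/2/0 ∈ {PSO}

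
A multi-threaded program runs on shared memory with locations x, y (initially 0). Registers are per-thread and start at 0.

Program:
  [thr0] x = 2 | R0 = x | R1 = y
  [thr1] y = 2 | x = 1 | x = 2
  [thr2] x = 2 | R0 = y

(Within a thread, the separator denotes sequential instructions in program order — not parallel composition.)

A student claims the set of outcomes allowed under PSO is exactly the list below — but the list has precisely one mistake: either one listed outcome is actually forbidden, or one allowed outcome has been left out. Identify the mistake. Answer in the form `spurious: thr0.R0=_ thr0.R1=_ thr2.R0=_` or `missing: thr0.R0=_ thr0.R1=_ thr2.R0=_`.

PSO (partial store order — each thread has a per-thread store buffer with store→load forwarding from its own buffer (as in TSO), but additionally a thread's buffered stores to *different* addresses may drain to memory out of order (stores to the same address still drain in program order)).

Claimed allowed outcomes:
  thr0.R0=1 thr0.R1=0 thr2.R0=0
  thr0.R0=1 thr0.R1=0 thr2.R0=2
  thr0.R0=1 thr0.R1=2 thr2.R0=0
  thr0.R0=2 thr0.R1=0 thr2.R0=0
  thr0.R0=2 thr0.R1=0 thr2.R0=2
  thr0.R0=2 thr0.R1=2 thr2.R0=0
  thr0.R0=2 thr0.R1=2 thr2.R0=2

outcome vector order: (thr0.R0,thr0.R1,thr2.R0)
under PSO → <1 0 0>; <1 0 2>; <1 2 0>; <1 2 2>; <2 0 0>; <2 0 2>; <2 2 0>; <2 2 2>
PSO∖claimed = {<1 2 2>}

missing: thr0.R0=1 thr0.R1=2 thr2.R0=2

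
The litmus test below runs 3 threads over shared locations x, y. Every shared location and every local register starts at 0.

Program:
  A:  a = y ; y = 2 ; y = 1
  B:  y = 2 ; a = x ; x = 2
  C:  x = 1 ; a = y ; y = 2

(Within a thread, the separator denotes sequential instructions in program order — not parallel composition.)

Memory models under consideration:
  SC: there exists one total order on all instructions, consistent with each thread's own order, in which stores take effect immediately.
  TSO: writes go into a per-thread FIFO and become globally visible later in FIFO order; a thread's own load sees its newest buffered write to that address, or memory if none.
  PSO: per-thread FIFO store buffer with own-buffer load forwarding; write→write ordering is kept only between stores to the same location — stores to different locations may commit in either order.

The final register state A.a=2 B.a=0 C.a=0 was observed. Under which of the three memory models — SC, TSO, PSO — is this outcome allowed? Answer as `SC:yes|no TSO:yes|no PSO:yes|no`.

SC:no TSO:yes PSO:yes

outcome vector order: (A.a,B.a,C.a)
SC: 10 outcomes — {<0 0 1>; <0 0 2>; <0 1 0>; <0 1 1>; <0 1 2>; <2 0 1>; <2 0 2>; <2 1 0>; <2 1 1>; <2 1 2>}
TSO: 12 outcomes — {<0 0 0>; <0 0 1>; <0 0 2>; <0 1 0>; <0 1 1>; <0 1 2>; <2 0 0>; <2 0 1>; <2 0 2>; <2 1 0>; <2 1 1>; <2 1 2>}
PSO: 12 outcomes — {<0 0 0>; <0 0 1>; <0 0 2>; <0 1 0>; <0 1 1>; <0 1 2>; <2 0 0>; <2 0 1>; <2 0 2>; <2 1 0>; <2 1 1>; <2 1 2>}
target <2 0 0> ∈ {TSO,PSO}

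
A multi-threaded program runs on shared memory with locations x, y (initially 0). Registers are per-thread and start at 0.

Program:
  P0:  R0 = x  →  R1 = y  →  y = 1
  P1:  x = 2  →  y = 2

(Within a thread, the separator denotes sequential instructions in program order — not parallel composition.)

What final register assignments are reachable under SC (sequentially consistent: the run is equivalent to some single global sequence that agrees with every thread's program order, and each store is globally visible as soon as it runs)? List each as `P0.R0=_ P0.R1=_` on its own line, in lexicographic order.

P0.R0=0 P0.R1=0
P0.R0=0 P0.R1=2
P0.R0=2 P0.R1=0
P0.R0=2 P0.R1=2

outcome vector order: (P0.R0,P0.R1)
|SC outcomes| = 4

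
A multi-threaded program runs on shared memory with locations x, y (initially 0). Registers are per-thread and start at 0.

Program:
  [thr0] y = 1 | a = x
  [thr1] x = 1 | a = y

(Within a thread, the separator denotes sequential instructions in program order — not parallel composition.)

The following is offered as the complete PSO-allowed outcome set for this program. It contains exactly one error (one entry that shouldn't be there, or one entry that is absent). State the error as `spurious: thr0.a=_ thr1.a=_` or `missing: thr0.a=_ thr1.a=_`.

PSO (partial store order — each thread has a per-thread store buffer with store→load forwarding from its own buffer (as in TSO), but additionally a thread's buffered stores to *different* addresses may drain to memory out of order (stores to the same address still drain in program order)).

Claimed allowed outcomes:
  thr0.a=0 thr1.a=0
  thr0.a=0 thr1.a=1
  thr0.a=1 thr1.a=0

outcome vector order: (thr0.a,thr1.a)
under PSO → 00, 01, 10, 11
PSO∖claimed = {11}

missing: thr0.a=1 thr1.a=1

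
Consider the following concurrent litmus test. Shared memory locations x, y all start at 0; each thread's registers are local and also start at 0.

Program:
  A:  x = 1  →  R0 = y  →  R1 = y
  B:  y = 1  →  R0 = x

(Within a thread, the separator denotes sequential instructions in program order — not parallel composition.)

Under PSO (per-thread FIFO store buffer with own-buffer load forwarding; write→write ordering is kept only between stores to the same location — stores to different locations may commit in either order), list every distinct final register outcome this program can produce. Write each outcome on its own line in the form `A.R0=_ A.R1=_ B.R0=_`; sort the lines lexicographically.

outcome vector order: (A.R0,A.R1,B.R0)
|PSO outcomes| = 6

A.R0=0 A.R1=0 B.R0=0
A.R0=0 A.R1=0 B.R0=1
A.R0=0 A.R1=1 B.R0=0
A.R0=0 A.R1=1 B.R0=1
A.R0=1 A.R1=1 B.R0=0
A.R0=1 A.R1=1 B.R0=1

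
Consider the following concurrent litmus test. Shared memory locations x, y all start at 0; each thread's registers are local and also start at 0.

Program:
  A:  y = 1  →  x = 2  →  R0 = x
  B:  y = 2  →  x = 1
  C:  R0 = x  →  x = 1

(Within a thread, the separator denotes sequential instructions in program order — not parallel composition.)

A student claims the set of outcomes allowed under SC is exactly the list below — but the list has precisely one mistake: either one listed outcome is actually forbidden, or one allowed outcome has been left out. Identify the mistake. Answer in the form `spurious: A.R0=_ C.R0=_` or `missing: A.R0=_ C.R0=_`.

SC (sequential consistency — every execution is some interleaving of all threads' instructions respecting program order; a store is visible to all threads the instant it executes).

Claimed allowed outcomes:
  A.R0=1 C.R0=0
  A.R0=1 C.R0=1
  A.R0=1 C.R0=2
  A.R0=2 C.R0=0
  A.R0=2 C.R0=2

outcome vector order: (A.R0,C.R0)
[SC] allowed = {(1,0) (1,1) (1,2) (2,0) (2,1) (2,2)}
SC∖claimed = {(2,1)}

missing: A.R0=2 C.R0=1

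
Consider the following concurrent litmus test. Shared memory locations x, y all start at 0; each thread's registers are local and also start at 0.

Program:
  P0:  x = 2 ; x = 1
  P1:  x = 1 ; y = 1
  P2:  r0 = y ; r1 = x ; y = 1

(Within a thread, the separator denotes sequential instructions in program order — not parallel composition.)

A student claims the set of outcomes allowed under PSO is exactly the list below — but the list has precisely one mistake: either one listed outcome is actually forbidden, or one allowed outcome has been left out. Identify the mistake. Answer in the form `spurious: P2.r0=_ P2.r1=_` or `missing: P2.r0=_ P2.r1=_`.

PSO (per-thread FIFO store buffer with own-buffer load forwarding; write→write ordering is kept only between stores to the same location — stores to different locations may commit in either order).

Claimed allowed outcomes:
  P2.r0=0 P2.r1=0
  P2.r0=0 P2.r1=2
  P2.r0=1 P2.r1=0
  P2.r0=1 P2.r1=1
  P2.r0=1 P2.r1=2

outcome vector order: (P2.r0,P2.r1)
under PSO → 00; 01; 02; 10; 11; 12
PSO∖claimed = {01}

missing: P2.r0=0 P2.r1=1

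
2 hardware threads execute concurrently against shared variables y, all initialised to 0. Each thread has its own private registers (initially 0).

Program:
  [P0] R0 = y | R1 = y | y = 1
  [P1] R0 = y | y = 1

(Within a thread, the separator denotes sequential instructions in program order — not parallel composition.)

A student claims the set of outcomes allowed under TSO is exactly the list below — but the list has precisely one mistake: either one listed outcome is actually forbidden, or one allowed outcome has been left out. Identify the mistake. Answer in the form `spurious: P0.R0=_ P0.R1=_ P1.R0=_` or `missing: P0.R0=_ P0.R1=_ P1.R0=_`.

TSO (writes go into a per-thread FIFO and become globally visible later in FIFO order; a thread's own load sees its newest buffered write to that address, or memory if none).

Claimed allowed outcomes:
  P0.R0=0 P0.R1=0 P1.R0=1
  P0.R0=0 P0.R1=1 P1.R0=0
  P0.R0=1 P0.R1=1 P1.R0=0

missing: P0.R0=0 P0.R1=0 P1.R0=0

outcome vector order: (P0.R0,P0.R1,P1.R0)
under TSO → <0 0 0>, <0 0 1>, <0 1 0>, <1 1 0>
TSO∖claimed = {<0 0 0>}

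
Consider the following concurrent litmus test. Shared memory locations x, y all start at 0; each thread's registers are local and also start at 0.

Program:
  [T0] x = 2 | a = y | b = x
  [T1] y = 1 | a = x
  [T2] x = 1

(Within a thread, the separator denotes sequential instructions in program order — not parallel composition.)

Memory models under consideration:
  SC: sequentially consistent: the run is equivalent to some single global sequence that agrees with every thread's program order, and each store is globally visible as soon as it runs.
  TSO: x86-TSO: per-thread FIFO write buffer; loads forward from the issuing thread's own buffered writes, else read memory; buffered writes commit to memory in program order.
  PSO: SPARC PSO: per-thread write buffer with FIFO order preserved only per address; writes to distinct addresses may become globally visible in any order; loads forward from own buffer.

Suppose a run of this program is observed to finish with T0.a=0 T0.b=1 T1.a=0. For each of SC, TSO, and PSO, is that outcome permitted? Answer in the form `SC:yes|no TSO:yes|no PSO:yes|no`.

SC:no TSO:yes PSO:yes

outcome vector order: (T0.a,T0.b,T1.a)
SC: 10 outcomes — {011; 012; 021; 022; 110; 111; 112; 120; 121; 122}
TSO: 12 outcomes — {010; 011; 012; 020; 021; 022; 110; 111; 112; 120; 121; 122}
PSO: 12 outcomes — {010; 011; 012; 020; 021; 022; 110; 111; 112; 120; 121; 122}
target 010 ∈ {TSO,PSO}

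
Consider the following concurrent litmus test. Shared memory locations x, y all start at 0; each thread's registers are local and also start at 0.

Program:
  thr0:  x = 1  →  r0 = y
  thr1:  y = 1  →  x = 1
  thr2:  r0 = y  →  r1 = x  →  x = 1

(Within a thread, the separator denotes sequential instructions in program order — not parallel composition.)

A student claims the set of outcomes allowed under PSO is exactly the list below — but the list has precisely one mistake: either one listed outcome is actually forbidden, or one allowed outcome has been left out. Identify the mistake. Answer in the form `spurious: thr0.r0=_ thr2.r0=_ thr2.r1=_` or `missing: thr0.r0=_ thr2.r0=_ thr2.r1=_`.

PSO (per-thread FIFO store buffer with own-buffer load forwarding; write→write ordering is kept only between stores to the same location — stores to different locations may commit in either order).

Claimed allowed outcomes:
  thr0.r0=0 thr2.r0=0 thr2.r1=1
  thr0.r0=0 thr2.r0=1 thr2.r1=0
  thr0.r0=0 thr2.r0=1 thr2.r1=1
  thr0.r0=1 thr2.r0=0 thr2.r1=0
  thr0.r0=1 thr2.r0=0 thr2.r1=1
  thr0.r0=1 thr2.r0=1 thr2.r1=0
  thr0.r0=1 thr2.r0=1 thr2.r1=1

missing: thr0.r0=0 thr2.r0=0 thr2.r1=0

outcome vector order: (thr0.r0,thr2.r0,thr2.r1)
PSO (8): 000; 001; 010; 011; 100; 101; 110; 111
PSO∖claimed = {000}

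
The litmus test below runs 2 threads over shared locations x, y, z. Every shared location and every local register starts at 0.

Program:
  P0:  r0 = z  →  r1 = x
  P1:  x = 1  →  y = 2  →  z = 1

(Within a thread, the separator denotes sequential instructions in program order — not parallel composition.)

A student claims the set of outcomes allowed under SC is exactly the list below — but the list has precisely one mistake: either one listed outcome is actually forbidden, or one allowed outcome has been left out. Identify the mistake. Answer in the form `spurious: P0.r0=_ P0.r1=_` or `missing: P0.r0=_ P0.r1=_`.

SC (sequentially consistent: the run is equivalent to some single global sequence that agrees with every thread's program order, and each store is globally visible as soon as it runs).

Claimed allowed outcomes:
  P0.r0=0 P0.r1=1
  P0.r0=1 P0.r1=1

outcome vector order: (P0.r0,P0.r1)
SC (3): (0,0) (0,1) (1,1)
SC∖claimed = {(0,0)}

missing: P0.r0=0 P0.r1=0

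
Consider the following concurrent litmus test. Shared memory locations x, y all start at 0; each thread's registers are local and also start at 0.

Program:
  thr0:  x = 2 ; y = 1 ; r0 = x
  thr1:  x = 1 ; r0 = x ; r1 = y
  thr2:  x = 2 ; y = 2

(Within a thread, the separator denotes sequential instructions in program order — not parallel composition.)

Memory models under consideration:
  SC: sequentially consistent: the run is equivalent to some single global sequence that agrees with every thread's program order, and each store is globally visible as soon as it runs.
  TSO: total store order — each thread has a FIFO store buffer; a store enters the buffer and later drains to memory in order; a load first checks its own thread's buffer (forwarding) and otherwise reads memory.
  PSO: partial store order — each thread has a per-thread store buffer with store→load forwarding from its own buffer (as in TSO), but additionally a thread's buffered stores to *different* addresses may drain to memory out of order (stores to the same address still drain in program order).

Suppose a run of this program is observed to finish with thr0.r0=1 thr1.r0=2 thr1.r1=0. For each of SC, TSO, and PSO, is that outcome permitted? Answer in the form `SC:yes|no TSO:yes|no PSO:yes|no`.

SC:no TSO:yes PSO:yes

outcome vector order: (thr0.r0,thr1.r0,thr1.r1)
SC (11): <1 1 0> <1 1 1> <1 1 2> <1 2 1> <1 2 2> <2 1 0> <2 1 1> <2 1 2> <2 2 0> <2 2 1> <2 2 2>
TSO (12): <1 1 0> <1 1 1> <1 1 2> <1 2 0> <1 2 1> <1 2 2> <2 1 0> <2 1 1> <2 1 2> <2 2 0> <2 2 1> <2 2 2>
PSO (12): <1 1 0> <1 1 1> <1 1 2> <1 2 0> <1 2 1> <1 2 2> <2 1 0> <2 1 1> <2 1 2> <2 2 0> <2 2 1> <2 2 2>
target <1 2 0> ∈ {TSO,PSO}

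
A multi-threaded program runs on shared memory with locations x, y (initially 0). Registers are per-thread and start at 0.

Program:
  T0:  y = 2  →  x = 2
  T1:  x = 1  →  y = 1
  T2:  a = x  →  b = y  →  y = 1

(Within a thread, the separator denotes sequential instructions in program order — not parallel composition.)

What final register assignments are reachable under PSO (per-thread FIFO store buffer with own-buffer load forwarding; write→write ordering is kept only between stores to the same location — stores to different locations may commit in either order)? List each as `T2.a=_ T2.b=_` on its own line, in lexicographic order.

outcome vector order: (T2.a,T2.b)
|PSO outcomes| = 9

T2.a=0 T2.b=0
T2.a=0 T2.b=1
T2.a=0 T2.b=2
T2.a=1 T2.b=0
T2.a=1 T2.b=1
T2.a=1 T2.b=2
T2.a=2 T2.b=0
T2.a=2 T2.b=1
T2.a=2 T2.b=2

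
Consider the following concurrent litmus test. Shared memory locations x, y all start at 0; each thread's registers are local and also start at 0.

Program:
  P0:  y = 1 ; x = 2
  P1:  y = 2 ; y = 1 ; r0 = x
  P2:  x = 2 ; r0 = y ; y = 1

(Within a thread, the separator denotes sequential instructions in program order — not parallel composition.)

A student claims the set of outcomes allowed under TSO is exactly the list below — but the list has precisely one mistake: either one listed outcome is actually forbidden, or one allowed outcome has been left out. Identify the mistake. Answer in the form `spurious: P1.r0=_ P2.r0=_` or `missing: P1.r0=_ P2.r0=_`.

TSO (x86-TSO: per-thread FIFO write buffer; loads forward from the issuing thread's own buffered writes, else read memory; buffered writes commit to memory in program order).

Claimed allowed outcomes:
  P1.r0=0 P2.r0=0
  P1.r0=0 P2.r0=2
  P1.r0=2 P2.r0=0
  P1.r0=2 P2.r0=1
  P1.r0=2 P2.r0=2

outcome vector order: (P1.r0,P2.r0)
[TSO] allowed = {0/0 0/1 0/2 2/0 2/1 2/2}
TSO∖claimed = {0/1}

missing: P1.r0=0 P2.r0=1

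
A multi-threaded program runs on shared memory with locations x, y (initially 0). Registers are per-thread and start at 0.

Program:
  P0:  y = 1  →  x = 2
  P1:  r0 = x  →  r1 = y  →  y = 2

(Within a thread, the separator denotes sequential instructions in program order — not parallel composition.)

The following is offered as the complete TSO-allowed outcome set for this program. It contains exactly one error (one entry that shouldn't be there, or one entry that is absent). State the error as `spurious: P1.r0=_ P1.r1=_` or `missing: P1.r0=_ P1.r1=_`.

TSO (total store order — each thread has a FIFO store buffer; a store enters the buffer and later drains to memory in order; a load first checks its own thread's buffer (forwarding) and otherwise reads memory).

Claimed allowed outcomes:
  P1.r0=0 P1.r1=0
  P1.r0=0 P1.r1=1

missing: P1.r0=2 P1.r1=1

outcome vector order: (P1.r0,P1.r1)
TSO: 3 outcomes — {0/0 0/1 2/1}
TSO∖claimed = {2/1}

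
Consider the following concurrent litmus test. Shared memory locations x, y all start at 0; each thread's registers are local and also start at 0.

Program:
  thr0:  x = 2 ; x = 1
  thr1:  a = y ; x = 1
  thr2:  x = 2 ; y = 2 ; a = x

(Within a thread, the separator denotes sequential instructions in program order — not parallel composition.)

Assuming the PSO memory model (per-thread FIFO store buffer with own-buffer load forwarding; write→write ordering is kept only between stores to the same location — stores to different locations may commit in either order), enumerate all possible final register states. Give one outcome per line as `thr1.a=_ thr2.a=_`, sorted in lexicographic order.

thr1.a=0 thr2.a=1
thr1.a=0 thr2.a=2
thr1.a=2 thr2.a=1
thr1.a=2 thr2.a=2

outcome vector order: (thr1.a,thr2.a)
|PSO outcomes| = 4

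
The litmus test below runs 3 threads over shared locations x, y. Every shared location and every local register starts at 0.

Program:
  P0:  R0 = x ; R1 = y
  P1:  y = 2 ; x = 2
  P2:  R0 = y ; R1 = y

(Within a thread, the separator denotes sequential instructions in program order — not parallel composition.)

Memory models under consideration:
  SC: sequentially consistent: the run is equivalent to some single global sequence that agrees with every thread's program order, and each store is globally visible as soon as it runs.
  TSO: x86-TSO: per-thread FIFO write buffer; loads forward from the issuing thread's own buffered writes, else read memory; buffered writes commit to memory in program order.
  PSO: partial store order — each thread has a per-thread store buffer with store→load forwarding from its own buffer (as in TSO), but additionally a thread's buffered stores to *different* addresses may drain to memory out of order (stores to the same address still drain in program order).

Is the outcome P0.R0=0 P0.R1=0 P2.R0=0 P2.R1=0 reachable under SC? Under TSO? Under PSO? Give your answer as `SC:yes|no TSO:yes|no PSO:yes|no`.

outcome vector order: (P0.R0,P0.R1,P2.R0,P2.R1)
SC (9): <0 0 0 0>, <0 0 0 2>, <0 0 2 2>, <0 2 0 0>, <0 2 0 2>, <0 2 2 2>, <2 2 0 0>, <2 2 0 2>, <2 2 2 2>
TSO (9): <0 0 0 0>, <0 0 0 2>, <0 0 2 2>, <0 2 0 0>, <0 2 0 2>, <0 2 2 2>, <2 2 0 0>, <2 2 0 2>, <2 2 2 2>
PSO (12): <0 0 0 0>, <0 0 0 2>, <0 0 2 2>, <0 2 0 0>, <0 2 0 2>, <0 2 2 2>, <2 0 0 0>, <2 0 0 2>, <2 0 2 2>, <2 2 0 0>, <2 2 0 2>, <2 2 2 2>
target <0 0 0 0> ∈ {SC,TSO,PSO}

SC:yes TSO:yes PSO:yes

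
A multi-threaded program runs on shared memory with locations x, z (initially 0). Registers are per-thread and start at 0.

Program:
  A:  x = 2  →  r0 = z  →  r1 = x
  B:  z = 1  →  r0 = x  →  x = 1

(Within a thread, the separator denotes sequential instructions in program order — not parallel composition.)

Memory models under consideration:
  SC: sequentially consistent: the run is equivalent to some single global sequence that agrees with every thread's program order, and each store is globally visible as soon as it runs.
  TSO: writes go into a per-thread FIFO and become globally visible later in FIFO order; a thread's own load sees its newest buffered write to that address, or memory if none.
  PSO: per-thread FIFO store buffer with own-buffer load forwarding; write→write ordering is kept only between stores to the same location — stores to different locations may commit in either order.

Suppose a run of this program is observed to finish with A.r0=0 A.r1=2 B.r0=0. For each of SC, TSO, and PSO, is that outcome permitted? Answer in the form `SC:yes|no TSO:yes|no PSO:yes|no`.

outcome vector order: (A.r0,A.r1,B.r0)
under SC → (0,1,2); (0,2,2); (1,1,0); (1,1,2); (1,2,0); (1,2,2)
under TSO → (0,1,0); (0,1,2); (0,2,0); (0,2,2); (1,1,0); (1,1,2); (1,2,0); (1,2,2)
under PSO → (0,1,0); (0,1,2); (0,2,0); (0,2,2); (1,1,0); (1,1,2); (1,2,0); (1,2,2)
target (0,2,0) ∈ {TSO,PSO}

SC:no TSO:yes PSO:yes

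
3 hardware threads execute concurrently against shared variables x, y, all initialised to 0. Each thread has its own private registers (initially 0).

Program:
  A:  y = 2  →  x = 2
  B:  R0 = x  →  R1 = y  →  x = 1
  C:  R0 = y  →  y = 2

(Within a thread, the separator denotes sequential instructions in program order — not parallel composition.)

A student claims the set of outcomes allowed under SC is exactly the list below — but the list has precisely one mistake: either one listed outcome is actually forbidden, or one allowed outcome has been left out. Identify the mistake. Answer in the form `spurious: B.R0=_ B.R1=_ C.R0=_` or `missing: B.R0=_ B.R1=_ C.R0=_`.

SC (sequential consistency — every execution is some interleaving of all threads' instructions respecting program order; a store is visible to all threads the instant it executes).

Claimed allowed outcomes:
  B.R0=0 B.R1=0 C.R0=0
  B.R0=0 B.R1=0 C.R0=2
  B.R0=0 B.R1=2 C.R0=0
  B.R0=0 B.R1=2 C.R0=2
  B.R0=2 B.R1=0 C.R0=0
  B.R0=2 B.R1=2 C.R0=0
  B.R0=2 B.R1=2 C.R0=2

outcome vector order: (B.R0,B.R1,C.R0)
[SC] allowed = {(0,0,0); (0,0,2); (0,2,0); (0,2,2); (2,2,0); (2,2,2)}
claimed∖SC = {(2,0,0)}

spurious: B.R0=2 B.R1=0 C.R0=0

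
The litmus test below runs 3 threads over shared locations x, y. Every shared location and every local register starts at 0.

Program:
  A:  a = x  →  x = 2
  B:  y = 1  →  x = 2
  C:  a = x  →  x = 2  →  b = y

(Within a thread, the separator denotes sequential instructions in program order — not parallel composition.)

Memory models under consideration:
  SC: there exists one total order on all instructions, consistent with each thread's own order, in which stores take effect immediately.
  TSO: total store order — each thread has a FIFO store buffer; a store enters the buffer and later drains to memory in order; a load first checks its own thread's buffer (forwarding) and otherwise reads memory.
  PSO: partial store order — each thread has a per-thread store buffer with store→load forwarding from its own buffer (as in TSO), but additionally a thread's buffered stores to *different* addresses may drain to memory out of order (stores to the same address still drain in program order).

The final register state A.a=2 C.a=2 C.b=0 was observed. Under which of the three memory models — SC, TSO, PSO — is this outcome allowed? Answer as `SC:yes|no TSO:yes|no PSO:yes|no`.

outcome vector order: (A.a,C.a,C.b)
[SC] allowed = {(0,0,0) (0,0,1) (0,2,0) (0,2,1) (2,0,0) (2,0,1) (2,2,1)}
[TSO] allowed = {(0,0,0) (0,0,1) (0,2,0) (0,2,1) (2,0,0) (2,0,1) (2,2,1)}
[PSO] allowed = {(0,0,0) (0,0,1) (0,2,0) (0,2,1) (2,0,0) (2,0,1) (2,2,0) (2,2,1)}
target (2,2,0) ∈ {PSO}

SC:no TSO:no PSO:yes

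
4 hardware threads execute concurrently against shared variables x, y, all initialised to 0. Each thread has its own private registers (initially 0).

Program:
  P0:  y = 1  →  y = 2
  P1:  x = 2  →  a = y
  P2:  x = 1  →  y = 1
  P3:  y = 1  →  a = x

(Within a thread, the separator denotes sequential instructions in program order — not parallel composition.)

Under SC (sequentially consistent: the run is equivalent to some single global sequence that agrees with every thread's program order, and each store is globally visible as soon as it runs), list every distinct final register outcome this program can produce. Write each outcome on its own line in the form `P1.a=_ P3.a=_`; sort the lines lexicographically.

outcome vector order: (P1.a,P3.a)
|SC outcomes| = 8

P1.a=0 P3.a=1
P1.a=0 P3.a=2
P1.a=1 P3.a=0
P1.a=1 P3.a=1
P1.a=1 P3.a=2
P1.a=2 P3.a=0
P1.a=2 P3.a=1
P1.a=2 P3.a=2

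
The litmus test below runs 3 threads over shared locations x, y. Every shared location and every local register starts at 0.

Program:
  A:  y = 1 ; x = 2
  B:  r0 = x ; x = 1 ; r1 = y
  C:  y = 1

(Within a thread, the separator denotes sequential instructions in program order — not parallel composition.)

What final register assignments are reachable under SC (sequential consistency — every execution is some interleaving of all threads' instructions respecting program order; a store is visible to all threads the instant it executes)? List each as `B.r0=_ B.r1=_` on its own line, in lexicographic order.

outcome vector order: (B.r0,B.r1)
|SC outcomes| = 3

B.r0=0 B.r1=0
B.r0=0 B.r1=1
B.r0=2 B.r1=1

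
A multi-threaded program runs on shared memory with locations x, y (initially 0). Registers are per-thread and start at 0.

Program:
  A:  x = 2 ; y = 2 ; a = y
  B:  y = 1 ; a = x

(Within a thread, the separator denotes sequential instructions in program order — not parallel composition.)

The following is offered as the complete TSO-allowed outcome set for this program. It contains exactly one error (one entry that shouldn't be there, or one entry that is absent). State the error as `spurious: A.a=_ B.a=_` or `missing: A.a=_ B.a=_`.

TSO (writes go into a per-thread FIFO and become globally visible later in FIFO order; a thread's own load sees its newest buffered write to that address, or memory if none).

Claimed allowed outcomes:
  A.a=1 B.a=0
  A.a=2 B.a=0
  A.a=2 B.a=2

outcome vector order: (A.a,B.a)
[TSO] allowed = {10; 12; 20; 22}
TSO∖claimed = {12}

missing: A.a=1 B.a=2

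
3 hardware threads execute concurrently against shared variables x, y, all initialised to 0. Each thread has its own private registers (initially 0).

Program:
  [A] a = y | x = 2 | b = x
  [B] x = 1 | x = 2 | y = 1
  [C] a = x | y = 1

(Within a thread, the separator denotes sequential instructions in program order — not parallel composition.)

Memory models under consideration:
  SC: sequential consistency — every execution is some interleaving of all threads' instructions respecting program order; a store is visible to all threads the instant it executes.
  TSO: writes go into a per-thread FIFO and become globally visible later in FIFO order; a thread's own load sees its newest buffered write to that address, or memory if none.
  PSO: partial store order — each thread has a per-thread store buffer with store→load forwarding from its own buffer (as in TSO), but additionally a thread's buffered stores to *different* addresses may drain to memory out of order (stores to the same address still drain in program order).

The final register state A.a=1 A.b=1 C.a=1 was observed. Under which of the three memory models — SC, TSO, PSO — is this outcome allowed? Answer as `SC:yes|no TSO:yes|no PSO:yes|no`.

SC:no TSO:no PSO:yes

outcome vector order: (A.a,A.b,C.a)
SC: 10 outcomes — {010, 011, 012, 020, 021, 022, 110, 120, 121, 122}
TSO: 10 outcomes — {010, 011, 012, 020, 021, 022, 110, 120, 121, 122}
PSO: 12 outcomes — {010, 011, 012, 020, 021, 022, 110, 111, 112, 120, 121, 122}
target 111 ∈ {PSO}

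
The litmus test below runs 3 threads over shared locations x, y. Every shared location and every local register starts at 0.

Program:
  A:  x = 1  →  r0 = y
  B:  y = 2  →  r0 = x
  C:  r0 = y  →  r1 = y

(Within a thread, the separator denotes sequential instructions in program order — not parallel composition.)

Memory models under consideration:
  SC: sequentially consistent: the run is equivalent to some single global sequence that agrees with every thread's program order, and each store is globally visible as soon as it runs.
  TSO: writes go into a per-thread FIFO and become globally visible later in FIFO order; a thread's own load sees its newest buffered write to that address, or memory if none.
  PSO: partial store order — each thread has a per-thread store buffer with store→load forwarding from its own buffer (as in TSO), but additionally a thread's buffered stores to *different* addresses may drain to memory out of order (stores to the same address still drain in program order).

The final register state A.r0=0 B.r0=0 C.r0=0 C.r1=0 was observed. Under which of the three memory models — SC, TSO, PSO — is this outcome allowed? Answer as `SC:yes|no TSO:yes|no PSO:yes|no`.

SC:no TSO:yes PSO:yes

outcome vector order: (A.r0,B.r0,C.r0,C.r1)
under SC → <0 1 0 0>, <0 1 0 2>, <0 1 2 2>, <2 0 0 0>, <2 0 0 2>, <2 0 2 2>, <2 1 0 0>, <2 1 0 2>, <2 1 2 2>
under TSO → <0 0 0 0>, <0 0 0 2>, <0 0 2 2>, <0 1 0 0>, <0 1 0 2>, <0 1 2 2>, <2 0 0 0>, <2 0 0 2>, <2 0 2 2>, <2 1 0 0>, <2 1 0 2>, <2 1 2 2>
under PSO → <0 0 0 0>, <0 0 0 2>, <0 0 2 2>, <0 1 0 0>, <0 1 0 2>, <0 1 2 2>, <2 0 0 0>, <2 0 0 2>, <2 0 2 2>, <2 1 0 0>, <2 1 0 2>, <2 1 2 2>
target <0 0 0 0> ∈ {TSO,PSO}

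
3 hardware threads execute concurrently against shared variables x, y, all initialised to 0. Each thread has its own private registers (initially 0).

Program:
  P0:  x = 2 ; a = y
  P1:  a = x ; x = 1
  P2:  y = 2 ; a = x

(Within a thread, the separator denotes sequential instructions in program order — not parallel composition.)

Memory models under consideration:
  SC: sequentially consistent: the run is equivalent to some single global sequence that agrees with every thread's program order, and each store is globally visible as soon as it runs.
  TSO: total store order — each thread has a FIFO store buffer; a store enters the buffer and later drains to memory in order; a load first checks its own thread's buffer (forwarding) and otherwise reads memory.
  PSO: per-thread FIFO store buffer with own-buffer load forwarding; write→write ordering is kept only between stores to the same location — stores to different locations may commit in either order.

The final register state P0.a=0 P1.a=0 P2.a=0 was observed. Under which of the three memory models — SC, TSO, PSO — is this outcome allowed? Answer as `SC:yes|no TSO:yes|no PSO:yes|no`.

SC:no TSO:yes PSO:yes

outcome vector order: (P0.a,P1.a,P2.a)
under SC → 0/0/1, 0/0/2, 0/2/1, 0/2/2, 2/0/0, 2/0/1, 2/0/2, 2/2/0, 2/2/1, 2/2/2
under TSO → 0/0/0, 0/0/1, 0/0/2, 0/2/0, 0/2/1, 0/2/2, 2/0/0, 2/0/1, 2/0/2, 2/2/0, 2/2/1, 2/2/2
under PSO → 0/0/0, 0/0/1, 0/0/2, 0/2/0, 0/2/1, 0/2/2, 2/0/0, 2/0/1, 2/0/2, 2/2/0, 2/2/1, 2/2/2
target 0/0/0 ∈ {TSO,PSO}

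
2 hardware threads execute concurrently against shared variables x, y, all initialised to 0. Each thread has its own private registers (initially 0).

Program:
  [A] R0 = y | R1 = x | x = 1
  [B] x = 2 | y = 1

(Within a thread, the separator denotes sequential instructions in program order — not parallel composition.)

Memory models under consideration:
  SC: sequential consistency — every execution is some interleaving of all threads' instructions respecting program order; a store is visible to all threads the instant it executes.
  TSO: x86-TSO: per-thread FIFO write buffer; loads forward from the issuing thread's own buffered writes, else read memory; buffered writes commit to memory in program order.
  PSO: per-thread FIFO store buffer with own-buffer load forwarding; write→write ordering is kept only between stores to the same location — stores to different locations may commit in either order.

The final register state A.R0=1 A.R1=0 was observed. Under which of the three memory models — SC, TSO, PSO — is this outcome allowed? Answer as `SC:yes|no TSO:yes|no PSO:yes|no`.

SC:no TSO:no PSO:yes

outcome vector order: (A.R0,A.R1)
[SC] allowed = {(0,0); (0,2); (1,2)}
[TSO] allowed = {(0,0); (0,2); (1,2)}
[PSO] allowed = {(0,0); (0,2); (1,0); (1,2)}
target (1,0) ∈ {PSO}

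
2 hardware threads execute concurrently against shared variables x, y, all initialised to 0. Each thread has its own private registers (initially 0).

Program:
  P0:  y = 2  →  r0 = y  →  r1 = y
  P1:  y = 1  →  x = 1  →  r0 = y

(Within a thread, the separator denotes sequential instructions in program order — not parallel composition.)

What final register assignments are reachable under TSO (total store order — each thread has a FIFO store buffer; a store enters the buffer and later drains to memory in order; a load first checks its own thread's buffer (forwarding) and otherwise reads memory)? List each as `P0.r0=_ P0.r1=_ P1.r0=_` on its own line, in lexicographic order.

outcome vector order: (P0.r0,P0.r1,P1.r0)
|TSO outcomes| = 4

P0.r0=1 P0.r1=1 P1.r0=1
P0.r0=2 P0.r1=1 P1.r0=1
P0.r0=2 P0.r1=2 P1.r0=1
P0.r0=2 P0.r1=2 P1.r0=2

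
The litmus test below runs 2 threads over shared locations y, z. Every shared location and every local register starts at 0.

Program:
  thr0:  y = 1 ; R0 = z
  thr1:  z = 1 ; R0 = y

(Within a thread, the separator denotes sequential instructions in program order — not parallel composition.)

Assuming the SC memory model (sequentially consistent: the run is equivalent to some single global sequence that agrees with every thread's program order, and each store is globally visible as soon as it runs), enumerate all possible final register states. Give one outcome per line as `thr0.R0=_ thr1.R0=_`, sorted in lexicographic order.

thr0.R0=0 thr1.R0=1
thr0.R0=1 thr1.R0=0
thr0.R0=1 thr1.R0=1

outcome vector order: (thr0.R0,thr1.R0)
|SC outcomes| = 3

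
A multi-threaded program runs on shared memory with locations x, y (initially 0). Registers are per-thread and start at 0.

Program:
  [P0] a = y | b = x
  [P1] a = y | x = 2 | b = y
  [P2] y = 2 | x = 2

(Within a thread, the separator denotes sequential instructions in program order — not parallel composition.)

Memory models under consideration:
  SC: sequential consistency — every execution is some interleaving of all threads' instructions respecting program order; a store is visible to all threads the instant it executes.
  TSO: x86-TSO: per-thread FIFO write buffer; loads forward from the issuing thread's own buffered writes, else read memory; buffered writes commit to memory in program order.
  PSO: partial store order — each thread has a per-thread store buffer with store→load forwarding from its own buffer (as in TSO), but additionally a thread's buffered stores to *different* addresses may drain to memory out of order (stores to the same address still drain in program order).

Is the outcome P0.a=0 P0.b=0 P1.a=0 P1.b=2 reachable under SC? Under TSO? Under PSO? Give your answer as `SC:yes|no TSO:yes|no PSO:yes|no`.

SC:yes TSO:yes PSO:yes

outcome vector order: (P0.a,P0.b,P1.a,P1.b)
SC: 11 outcomes — {0/0/0/0, 0/0/0/2, 0/0/2/2, 0/2/0/0, 0/2/0/2, 0/2/2/2, 2/0/0/2, 2/0/2/2, 2/2/0/0, 2/2/0/2, 2/2/2/2}
TSO: 12 outcomes — {0/0/0/0, 0/0/0/2, 0/0/2/2, 0/2/0/0, 0/2/0/2, 0/2/2/2, 2/0/0/0, 2/0/0/2, 2/0/2/2, 2/2/0/0, 2/2/0/2, 2/2/2/2}
PSO: 12 outcomes — {0/0/0/0, 0/0/0/2, 0/0/2/2, 0/2/0/0, 0/2/0/2, 0/2/2/2, 2/0/0/0, 2/0/0/2, 2/0/2/2, 2/2/0/0, 2/2/0/2, 2/2/2/2}
target 0/0/0/2 ∈ {SC,TSO,PSO}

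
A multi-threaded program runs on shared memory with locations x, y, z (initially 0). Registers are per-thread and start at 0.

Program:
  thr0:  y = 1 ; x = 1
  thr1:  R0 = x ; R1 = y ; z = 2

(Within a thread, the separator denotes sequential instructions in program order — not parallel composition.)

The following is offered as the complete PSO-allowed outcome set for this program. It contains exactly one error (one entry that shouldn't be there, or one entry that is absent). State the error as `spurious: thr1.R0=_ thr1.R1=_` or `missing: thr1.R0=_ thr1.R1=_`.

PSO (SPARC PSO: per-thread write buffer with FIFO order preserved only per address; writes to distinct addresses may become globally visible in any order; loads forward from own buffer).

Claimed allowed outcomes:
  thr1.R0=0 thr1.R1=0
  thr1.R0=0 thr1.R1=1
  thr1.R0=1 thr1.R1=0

missing: thr1.R0=1 thr1.R1=1

outcome vector order: (thr1.R0,thr1.R1)
PSO (4): 00; 01; 10; 11
PSO∖claimed = {11}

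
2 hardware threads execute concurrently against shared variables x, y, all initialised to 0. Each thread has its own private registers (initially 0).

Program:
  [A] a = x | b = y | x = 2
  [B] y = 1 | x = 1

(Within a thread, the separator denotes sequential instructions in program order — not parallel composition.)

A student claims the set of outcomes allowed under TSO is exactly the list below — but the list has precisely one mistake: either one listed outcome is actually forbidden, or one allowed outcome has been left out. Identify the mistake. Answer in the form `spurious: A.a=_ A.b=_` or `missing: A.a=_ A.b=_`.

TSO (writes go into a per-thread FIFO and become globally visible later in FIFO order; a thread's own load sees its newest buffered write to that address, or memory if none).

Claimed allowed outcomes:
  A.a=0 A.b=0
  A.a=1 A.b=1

missing: A.a=0 A.b=1

outcome vector order: (A.a,A.b)
TSO: 3 outcomes — {<0 0>; <0 1>; <1 1>}
TSO∖claimed = {<0 1>}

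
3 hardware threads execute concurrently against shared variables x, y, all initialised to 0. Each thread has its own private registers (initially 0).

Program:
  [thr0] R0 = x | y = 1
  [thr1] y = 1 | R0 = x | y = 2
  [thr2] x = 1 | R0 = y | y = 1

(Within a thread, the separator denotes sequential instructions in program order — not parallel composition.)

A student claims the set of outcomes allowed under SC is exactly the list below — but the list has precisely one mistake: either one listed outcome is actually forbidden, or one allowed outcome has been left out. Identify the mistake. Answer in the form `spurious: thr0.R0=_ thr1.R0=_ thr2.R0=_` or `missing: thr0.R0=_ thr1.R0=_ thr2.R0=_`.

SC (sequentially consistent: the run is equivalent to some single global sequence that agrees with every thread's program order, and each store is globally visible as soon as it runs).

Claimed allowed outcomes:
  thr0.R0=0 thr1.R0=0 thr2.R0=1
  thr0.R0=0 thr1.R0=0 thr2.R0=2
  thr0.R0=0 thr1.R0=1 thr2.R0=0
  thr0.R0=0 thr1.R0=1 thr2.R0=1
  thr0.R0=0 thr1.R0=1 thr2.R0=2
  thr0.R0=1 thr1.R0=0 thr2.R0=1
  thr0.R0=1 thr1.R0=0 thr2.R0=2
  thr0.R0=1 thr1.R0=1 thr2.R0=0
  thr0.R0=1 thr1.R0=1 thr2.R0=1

missing: thr0.R0=1 thr1.R0=1 thr2.R0=2

outcome vector order: (thr0.R0,thr1.R0,thr2.R0)
SC: 10 outcomes — {0/0/1, 0/0/2, 0/1/0, 0/1/1, 0/1/2, 1/0/1, 1/0/2, 1/1/0, 1/1/1, 1/1/2}
SC∖claimed = {1/1/2}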